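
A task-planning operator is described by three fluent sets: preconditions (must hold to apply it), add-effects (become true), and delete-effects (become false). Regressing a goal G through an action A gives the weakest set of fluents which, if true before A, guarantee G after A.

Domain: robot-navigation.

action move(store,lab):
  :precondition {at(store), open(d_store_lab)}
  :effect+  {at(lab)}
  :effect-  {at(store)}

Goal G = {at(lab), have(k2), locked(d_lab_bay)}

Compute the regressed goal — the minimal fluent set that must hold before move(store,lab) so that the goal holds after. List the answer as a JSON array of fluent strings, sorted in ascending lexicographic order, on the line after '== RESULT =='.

Regress:
  G ∩ del = {}  (empty — regression defined)
  G \ add = {at(lab), have(k2), locked(d_lab_bay)} \ {at(lab)} = {have(k2), locked(d_lab_bay)}
  ∪ pre   = {have(k2), locked(d_lab_bay)} ∪ {at(store), open(d_store_lab)}
          = {at(store), have(k2), locked(d_lab_bay), open(d_store_lab)}

== RESULT ==
["at(store)", "have(k2)", "locked(d_lab_bay)", "open(d_store_lab)"]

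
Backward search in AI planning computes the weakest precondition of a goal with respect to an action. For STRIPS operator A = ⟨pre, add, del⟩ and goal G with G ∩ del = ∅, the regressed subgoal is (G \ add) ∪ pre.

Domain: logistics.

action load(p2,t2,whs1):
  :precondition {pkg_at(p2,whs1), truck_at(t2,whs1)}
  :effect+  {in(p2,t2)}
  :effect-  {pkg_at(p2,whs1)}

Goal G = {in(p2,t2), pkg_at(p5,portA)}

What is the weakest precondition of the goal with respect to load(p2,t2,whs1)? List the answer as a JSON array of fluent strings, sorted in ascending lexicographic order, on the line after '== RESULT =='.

Compute (G \ add) ∪ pre:
  G ∩ del = {}  (empty — regression defined)
  G \ add = {in(p2,t2), pkg_at(p5,portA)} \ {in(p2,t2)} = {pkg_at(p5,portA)}
  ∪ pre   = {pkg_at(p5,portA)} ∪ {pkg_at(p2,whs1), truck_at(t2,whs1)}
          = {pkg_at(p2,whs1), pkg_at(p5,portA), truck_at(t2,whs1)}

== RESULT ==
["pkg_at(p2,whs1)", "pkg_at(p5,portA)", "truck_at(t2,whs1)"]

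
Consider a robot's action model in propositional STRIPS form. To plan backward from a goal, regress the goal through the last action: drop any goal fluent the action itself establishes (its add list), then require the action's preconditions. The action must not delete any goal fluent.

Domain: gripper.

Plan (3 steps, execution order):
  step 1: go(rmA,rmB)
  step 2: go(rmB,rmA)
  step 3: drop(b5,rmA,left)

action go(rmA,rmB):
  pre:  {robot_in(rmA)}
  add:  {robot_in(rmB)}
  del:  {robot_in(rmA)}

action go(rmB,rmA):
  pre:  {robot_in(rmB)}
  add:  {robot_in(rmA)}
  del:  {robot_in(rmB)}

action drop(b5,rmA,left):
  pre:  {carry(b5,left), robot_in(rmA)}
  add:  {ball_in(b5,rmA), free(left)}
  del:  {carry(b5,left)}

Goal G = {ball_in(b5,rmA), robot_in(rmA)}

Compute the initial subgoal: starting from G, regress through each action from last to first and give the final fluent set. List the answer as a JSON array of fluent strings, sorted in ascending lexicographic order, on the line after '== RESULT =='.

Work backward from the goal:
  through step 3 (drop(b5,rmA,left)): drop {ball_in(b5,rmA)}, keep {robot_in(rmA)}, require {carry(b5,left), robot_in(rmA)}
    → {carry(b5,left), robot_in(rmA)}
  through step 2 (go(rmB,rmA)): drop {robot_in(rmA)}, keep {carry(b5,left)}, require {robot_in(rmB)}
    → {carry(b5,left), robot_in(rmB)}
  through step 1 (go(rmA,rmB)): drop {robot_in(rmB)}, keep {carry(b5,left)}, require {robot_in(rmA)}
    → {carry(b5,left), robot_in(rmA)}

== RESULT ==
["carry(b5,left)", "robot_in(rmA)"]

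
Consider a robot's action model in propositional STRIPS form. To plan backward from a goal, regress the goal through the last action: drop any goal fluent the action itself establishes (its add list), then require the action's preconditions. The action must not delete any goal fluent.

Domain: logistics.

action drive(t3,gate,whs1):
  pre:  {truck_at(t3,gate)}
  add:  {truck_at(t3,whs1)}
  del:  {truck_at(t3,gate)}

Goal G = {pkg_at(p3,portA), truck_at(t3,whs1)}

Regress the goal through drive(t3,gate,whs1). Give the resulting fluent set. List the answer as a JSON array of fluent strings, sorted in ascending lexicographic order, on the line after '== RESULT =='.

Compute (G \ add) ∪ pre:
  G ∩ del = {}  (empty — regression defined)
  G \ add = {pkg_at(p3,portA), truck_at(t3,whs1)} \ {truck_at(t3,whs1)} = {pkg_at(p3,portA)}
  ∪ pre   = {pkg_at(p3,portA)} ∪ {truck_at(t3,gate)}
          = {pkg_at(p3,portA), truck_at(t3,gate)}

== RESULT ==
["pkg_at(p3,portA)", "truck_at(t3,gate)"]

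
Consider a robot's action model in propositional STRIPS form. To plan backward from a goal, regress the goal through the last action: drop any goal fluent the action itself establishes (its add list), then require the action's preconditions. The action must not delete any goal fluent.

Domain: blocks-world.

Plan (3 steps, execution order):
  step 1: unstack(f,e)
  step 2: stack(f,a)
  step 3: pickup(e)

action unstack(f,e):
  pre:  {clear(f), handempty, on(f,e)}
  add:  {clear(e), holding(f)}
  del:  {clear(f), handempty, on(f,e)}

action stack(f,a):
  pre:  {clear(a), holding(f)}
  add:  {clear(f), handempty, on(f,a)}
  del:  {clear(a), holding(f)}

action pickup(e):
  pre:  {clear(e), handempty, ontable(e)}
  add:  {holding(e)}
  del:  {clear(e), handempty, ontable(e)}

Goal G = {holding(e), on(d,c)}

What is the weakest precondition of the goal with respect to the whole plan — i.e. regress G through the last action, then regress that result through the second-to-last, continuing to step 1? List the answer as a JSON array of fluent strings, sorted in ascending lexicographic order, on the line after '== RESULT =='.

Regress step by step:
  through step 3 (pickup(e)): drop {holding(e)}, keep {on(d,c)}, require {clear(e), handempty, ontable(e)}
    → {clear(e), handempty, on(d,c), ontable(e)}
  through step 2 (stack(f,a)): drop {handempty}, keep {clear(e), on(d,c), ontable(e)}, require {clear(a), holding(f)}
    → {clear(a), clear(e), holding(f), on(d,c), ontable(e)}
  through step 1 (unstack(f,e)): drop {clear(e), holding(f)}, keep {clear(a), on(d,c), ontable(e)}, require {clear(f), handempty, on(f,e)}
    → {clear(a), clear(f), handempty, on(d,c), on(f,e), ontable(e)}

== RESULT ==
["clear(a)", "clear(f)", "handempty", "on(d,c)", "on(f,e)", "ontable(e)"]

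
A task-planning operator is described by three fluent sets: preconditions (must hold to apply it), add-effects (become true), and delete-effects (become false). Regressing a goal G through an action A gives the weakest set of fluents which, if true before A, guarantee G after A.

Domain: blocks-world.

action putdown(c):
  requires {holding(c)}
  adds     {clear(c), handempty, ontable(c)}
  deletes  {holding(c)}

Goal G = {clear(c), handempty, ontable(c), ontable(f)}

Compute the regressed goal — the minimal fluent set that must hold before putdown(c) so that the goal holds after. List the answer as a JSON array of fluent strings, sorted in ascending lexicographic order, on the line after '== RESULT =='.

Regress:
  G ∩ del = {}  (empty — regression defined)
  G \ add = {clear(c), handempty, ontable(c), ontable(f)} \ {clear(c), handempty, ontable(c)} = {ontable(f)}
  ∪ pre   = {ontable(f)} ∪ {holding(c)}
          = {holding(c), ontable(f)}

== RESULT ==
["holding(c)", "ontable(f)"]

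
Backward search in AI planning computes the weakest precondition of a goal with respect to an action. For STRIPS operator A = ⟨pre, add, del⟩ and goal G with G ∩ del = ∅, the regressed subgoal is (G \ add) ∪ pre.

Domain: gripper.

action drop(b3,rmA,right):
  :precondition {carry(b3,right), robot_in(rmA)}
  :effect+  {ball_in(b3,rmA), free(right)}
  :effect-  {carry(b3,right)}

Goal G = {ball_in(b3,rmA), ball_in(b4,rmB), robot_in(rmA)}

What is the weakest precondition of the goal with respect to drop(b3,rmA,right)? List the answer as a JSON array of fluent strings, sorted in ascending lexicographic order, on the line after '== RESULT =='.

Regress:
  G ∩ del = {}  (empty — regression defined)
  G \ add = {ball_in(b3,rmA), ball_in(b4,rmB), robot_in(rmA)} \ {ball_in(b3,rmA), free(right)} = {ball_in(b4,rmB), robot_in(rmA)}
  ∪ pre   = {ball_in(b4,rmB), robot_in(rmA)} ∪ {carry(b3,right), robot_in(rmA)}
          = {ball_in(b4,rmB), carry(b3,right), robot_in(rmA)}

== RESULT ==
["ball_in(b4,rmB)", "carry(b3,right)", "robot_in(rmA)"]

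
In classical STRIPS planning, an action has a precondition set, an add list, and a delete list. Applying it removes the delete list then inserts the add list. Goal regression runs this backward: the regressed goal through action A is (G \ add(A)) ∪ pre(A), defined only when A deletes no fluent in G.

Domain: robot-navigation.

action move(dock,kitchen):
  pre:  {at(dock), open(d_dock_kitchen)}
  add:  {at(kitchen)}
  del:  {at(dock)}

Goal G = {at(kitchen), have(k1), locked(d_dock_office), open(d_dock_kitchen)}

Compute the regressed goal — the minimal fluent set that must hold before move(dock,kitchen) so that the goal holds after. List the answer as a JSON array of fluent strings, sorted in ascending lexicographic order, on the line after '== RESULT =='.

Regress:
  G ∩ del = {}  (empty — regression defined)
  G \ add = {at(kitchen), have(k1), locked(d_dock_office), open(d_dock_kitchen)} \ {at(kitchen)} = {have(k1), locked(d_dock_office), open(d_dock_kitchen)}
  ∪ pre   = {have(k1), locked(d_dock_office), open(d_dock_kitchen)} ∪ {at(dock), open(d_dock_kitchen)}
          = {at(dock), have(k1), locked(d_dock_office), open(d_dock_kitchen)}

== RESULT ==
["at(dock)", "have(k1)", "locked(d_dock_office)", "open(d_dock_kitchen)"]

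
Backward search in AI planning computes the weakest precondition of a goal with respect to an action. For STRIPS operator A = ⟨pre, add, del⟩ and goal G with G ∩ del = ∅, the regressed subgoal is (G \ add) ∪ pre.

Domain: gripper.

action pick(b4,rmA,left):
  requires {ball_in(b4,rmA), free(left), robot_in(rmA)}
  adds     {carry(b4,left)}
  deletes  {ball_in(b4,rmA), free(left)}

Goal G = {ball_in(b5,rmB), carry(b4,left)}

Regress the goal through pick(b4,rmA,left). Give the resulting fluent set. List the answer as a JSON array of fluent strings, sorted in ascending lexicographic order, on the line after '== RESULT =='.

Compute (G \ add) ∪ pre:
  G ∩ del = {}  (empty — regression defined)
  G \ add = {ball_in(b5,rmB), carry(b4,left)} \ {carry(b4,left)} = {ball_in(b5,rmB)}
  ∪ pre   = {ball_in(b5,rmB)} ∪ {ball_in(b4,rmA), free(left), robot_in(rmA)}
          = {ball_in(b4,rmA), ball_in(b5,rmB), free(left), robot_in(rmA)}

== RESULT ==
["ball_in(b4,rmA)", "ball_in(b5,rmB)", "free(left)", "robot_in(rmA)"]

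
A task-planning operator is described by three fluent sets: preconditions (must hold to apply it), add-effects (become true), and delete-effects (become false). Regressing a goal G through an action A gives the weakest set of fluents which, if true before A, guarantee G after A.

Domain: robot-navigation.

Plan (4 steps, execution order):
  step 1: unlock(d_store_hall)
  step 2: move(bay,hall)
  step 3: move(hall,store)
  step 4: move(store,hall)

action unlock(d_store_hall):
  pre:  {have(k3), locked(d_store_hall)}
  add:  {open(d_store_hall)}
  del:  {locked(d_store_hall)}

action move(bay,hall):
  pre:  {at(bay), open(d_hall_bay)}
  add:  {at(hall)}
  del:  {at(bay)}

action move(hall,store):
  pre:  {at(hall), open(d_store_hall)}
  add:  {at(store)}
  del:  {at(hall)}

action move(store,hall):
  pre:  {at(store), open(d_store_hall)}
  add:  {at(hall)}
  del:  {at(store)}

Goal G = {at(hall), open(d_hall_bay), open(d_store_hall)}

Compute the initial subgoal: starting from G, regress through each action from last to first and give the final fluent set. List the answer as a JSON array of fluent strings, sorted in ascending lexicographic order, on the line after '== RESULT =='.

Regress step by step:
  through step 4 (move(store,hall)): drop {at(hall)}, keep {open(d_hall_bay), open(d_store_hall)}, require {at(store), open(d_store_hall)}
    → {at(store), open(d_hall_bay), open(d_store_hall)}
  through step 3 (move(hall,store)): drop {at(store)}, keep {open(d_hall_bay), open(d_store_hall)}, require {at(hall), open(d_store_hall)}
    → {at(hall), open(d_hall_bay), open(d_store_hall)}
  through step 2 (move(bay,hall)): drop {at(hall)}, keep {open(d_hall_bay), open(d_store_hall)}, require {at(bay), open(d_hall_bay)}
    → {at(bay), open(d_hall_bay), open(d_store_hall)}
  through step 1 (unlock(d_store_hall)): drop {open(d_store_hall)}, keep {at(bay), open(d_hall_bay)}, require {have(k3), locked(d_store_hall)}
    → {at(bay), have(k3), locked(d_store_hall), open(d_hall_bay)}

== RESULT ==
["at(bay)", "have(k3)", "locked(d_store_hall)", "open(d_hall_bay)"]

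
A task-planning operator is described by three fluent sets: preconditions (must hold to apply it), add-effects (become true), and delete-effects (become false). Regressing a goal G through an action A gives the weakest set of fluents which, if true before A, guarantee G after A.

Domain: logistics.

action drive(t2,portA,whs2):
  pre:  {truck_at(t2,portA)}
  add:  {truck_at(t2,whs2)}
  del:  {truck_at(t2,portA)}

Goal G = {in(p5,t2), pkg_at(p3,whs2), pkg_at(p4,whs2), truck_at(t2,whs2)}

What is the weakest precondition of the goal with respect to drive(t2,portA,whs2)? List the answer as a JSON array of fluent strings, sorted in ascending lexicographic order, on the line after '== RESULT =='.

Compute (G \ add) ∪ pre:
  G ∩ del = {}  (empty — regression defined)
  G \ add = {in(p5,t2), pkg_at(p3,whs2), pkg_at(p4,whs2), truck_at(t2,whs2)} \ {truck_at(t2,whs2)} = {in(p5,t2), pkg_at(p3,whs2), pkg_at(p4,whs2)}
  ∪ pre   = {in(p5,t2), pkg_at(p3,whs2), pkg_at(p4,whs2)} ∪ {truck_at(t2,portA)}
          = {in(p5,t2), pkg_at(p3,whs2), pkg_at(p4,whs2), truck_at(t2,portA)}

== RESULT ==
["in(p5,t2)", "pkg_at(p3,whs2)", "pkg_at(p4,whs2)", "truck_at(t2,portA)"]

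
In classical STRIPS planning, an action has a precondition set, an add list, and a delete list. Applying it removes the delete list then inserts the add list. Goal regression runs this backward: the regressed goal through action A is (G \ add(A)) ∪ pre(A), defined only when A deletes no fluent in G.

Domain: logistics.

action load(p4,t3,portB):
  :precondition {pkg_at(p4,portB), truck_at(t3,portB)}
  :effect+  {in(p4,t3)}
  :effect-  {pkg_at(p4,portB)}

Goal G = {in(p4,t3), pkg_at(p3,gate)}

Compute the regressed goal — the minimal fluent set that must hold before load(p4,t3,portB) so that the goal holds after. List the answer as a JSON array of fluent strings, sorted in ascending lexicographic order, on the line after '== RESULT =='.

Regress:
  G ∩ del = {}  (empty — regression defined)
  G \ add = {in(p4,t3), pkg_at(p3,gate)} \ {in(p4,t3)} = {pkg_at(p3,gate)}
  ∪ pre   = {pkg_at(p3,gate)} ∪ {pkg_at(p4,portB), truck_at(t3,portB)}
          = {pkg_at(p3,gate), pkg_at(p4,portB), truck_at(t3,portB)}

== RESULT ==
["pkg_at(p3,gate)", "pkg_at(p4,portB)", "truck_at(t3,portB)"]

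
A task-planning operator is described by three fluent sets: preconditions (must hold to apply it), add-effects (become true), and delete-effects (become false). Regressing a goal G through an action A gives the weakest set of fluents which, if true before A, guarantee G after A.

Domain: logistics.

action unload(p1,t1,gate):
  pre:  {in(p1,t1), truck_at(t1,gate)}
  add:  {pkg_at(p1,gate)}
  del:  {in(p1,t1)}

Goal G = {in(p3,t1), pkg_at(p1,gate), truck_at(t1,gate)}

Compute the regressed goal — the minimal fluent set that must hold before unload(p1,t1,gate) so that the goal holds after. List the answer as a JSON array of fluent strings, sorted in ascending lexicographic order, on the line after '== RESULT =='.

Compute (G \ add) ∪ pre:
  G ∩ del = {}  (empty — regression defined)
  G \ add = {in(p3,t1), pkg_at(p1,gate), truck_at(t1,gate)} \ {pkg_at(p1,gate)} = {in(p3,t1), truck_at(t1,gate)}
  ∪ pre   = {in(p3,t1), truck_at(t1,gate)} ∪ {in(p1,t1), truck_at(t1,gate)}
          = {in(p1,t1), in(p3,t1), truck_at(t1,gate)}

== RESULT ==
["in(p1,t1)", "in(p3,t1)", "truck_at(t1,gate)"]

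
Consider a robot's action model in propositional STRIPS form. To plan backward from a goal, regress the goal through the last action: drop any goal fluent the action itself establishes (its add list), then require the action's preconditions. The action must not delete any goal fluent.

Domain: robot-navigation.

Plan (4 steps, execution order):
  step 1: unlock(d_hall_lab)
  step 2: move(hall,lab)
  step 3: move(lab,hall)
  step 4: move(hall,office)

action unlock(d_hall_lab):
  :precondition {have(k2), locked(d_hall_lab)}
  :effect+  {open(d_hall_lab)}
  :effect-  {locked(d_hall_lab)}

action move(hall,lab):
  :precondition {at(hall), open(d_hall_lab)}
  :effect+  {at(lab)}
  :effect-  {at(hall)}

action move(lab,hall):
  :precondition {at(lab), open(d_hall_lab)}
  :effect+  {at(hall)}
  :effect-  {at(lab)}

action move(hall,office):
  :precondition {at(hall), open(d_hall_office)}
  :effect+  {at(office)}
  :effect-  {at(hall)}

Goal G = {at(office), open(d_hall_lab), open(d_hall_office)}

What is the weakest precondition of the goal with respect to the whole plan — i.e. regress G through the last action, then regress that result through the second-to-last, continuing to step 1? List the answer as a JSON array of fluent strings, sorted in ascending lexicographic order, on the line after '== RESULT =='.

Work backward from the goal:
  through step 4 (move(hall,office)): drop {at(office)}, keep {open(d_hall_lab), open(d_hall_office)}, require {at(hall), open(d_hall_office)}
    → {at(hall), open(d_hall_lab), open(d_hall_office)}
  through step 3 (move(lab,hall)): drop {at(hall)}, keep {open(d_hall_lab), open(d_hall_office)}, require {at(lab), open(d_hall_lab)}
    → {at(lab), open(d_hall_lab), open(d_hall_office)}
  through step 2 (move(hall,lab)): drop {at(lab)}, keep {open(d_hall_lab), open(d_hall_office)}, require {at(hall), open(d_hall_lab)}
    → {at(hall), open(d_hall_lab), open(d_hall_office)}
  through step 1 (unlock(d_hall_lab)): drop {open(d_hall_lab)}, keep {at(hall), open(d_hall_office)}, require {have(k2), locked(d_hall_lab)}
    → {at(hall), have(k2), locked(d_hall_lab), open(d_hall_office)}

== RESULT ==
["at(hall)", "have(k2)", "locked(d_hall_lab)", "open(d_hall_office)"]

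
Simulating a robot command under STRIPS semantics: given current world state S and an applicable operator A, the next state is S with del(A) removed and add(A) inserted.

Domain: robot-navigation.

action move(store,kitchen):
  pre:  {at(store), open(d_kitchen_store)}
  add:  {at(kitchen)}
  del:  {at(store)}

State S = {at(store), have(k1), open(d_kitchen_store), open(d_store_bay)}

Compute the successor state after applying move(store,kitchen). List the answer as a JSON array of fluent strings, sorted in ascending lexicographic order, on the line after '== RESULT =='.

Compute (S \ del) ∪ add:
  pre ⊆ S: {at(store), open(d_kitchen_store)} ⊆ S  — applicable
  S \ del = {have(k1), open(d_kitchen_store), open(d_store_bay)}
  ∪ add   = {at(kitchen), have(k1), open(d_kitchen_store), open(d_store_bay)}

== RESULT ==
["at(kitchen)", "have(k1)", "open(d_kitchen_store)", "open(d_store_bay)"]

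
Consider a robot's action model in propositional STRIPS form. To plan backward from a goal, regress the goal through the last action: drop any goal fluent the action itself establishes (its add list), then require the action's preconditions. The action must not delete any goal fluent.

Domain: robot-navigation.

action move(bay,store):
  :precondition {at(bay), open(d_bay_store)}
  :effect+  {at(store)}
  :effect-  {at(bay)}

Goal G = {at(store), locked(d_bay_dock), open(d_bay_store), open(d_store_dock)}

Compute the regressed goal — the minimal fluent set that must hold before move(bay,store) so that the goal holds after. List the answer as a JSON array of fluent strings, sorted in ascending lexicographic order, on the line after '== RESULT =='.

Compute (G \ add) ∪ pre:
  G ∩ del = {}  (empty — regression defined)
  G \ add = {at(store), locked(d_bay_dock), open(d_bay_store), open(d_store_dock)} \ {at(store)} = {locked(d_bay_dock), open(d_bay_store), open(d_store_dock)}
  ∪ pre   = {locked(d_bay_dock), open(d_bay_store), open(d_store_dock)} ∪ {at(bay), open(d_bay_store)}
          = {at(bay), locked(d_bay_dock), open(d_bay_store), open(d_store_dock)}

== RESULT ==
["at(bay)", "locked(d_bay_dock)", "open(d_bay_store)", "open(d_store_dock)"]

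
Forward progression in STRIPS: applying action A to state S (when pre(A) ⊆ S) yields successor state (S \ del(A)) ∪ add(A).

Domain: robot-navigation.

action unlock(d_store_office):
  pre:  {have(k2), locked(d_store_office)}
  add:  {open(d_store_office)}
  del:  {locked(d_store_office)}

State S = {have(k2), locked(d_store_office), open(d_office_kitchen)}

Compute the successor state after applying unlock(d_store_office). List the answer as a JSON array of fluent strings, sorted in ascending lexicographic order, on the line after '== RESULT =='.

Progress:
  pre ⊆ S: {have(k2), locked(d_store_office)} ⊆ S  — applicable
  S \ del = {have(k2), open(d_office_kitchen)}
  ∪ add   = {have(k2), open(d_office_kitchen), open(d_store_office)}

== RESULT ==
["have(k2)", "open(d_office_kitchen)", "open(d_store_office)"]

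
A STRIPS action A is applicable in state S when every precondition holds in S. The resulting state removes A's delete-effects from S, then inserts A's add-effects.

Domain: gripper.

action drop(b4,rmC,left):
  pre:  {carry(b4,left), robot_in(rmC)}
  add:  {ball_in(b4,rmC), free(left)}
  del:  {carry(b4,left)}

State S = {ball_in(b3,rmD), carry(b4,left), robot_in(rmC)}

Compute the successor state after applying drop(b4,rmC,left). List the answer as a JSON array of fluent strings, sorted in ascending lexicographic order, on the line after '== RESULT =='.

Compute (S \ del) ∪ add:
  pre ⊆ S: {carry(b4,left), robot_in(rmC)} ⊆ S  — applicable
  S \ del = {ball_in(b3,rmD), robot_in(rmC)}
  ∪ add   = {ball_in(b3,rmD), ball_in(b4,rmC), free(left), robot_in(rmC)}

== RESULT ==
["ball_in(b3,rmD)", "ball_in(b4,rmC)", "free(left)", "robot_in(rmC)"]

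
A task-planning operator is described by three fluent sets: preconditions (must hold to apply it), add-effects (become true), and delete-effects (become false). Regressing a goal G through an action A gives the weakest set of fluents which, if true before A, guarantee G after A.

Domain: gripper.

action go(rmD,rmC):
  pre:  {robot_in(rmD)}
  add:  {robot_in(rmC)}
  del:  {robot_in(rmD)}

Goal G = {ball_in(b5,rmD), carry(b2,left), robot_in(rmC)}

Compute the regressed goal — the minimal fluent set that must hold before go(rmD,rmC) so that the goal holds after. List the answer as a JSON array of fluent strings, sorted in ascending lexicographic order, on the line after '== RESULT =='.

Compute (G \ add) ∪ pre:
  G ∩ del = {}  (empty — regression defined)
  G \ add = {ball_in(b5,rmD), carry(b2,left), robot_in(rmC)} \ {robot_in(rmC)} = {ball_in(b5,rmD), carry(b2,left)}
  ∪ pre   = {ball_in(b5,rmD), carry(b2,left)} ∪ {robot_in(rmD)}
          = {ball_in(b5,rmD), carry(b2,left), robot_in(rmD)}

== RESULT ==
["ball_in(b5,rmD)", "carry(b2,left)", "robot_in(rmD)"]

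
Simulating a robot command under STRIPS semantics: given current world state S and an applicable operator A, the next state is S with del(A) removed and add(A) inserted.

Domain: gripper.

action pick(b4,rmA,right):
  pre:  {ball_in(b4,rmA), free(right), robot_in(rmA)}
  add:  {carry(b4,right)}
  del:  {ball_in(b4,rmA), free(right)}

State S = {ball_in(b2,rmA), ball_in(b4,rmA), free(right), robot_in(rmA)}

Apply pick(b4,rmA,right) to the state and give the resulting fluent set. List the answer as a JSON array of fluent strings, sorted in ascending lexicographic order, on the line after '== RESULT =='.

Progress:
  pre ⊆ S: {ball_in(b4,rmA), free(right), robot_in(rmA)} ⊆ S  — applicable
  S \ del = {ball_in(b2,rmA), robot_in(rmA)}
  ∪ add   = {ball_in(b2,rmA), carry(b4,right), robot_in(rmA)}

== RESULT ==
["ball_in(b2,rmA)", "carry(b4,right)", "robot_in(rmA)"]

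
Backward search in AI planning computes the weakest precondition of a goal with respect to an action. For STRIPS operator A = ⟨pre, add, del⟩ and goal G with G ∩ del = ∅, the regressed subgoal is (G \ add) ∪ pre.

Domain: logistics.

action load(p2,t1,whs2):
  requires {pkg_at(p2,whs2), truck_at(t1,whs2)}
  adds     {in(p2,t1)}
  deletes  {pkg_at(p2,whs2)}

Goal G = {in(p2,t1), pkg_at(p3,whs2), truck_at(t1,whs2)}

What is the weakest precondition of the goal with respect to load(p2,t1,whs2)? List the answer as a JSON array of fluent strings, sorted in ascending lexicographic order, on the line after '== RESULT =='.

Compute (G \ add) ∪ pre:
  G ∩ del = {}  (empty — regression defined)
  G \ add = {in(p2,t1), pkg_at(p3,whs2), truck_at(t1,whs2)} \ {in(p2,t1)} = {pkg_at(p3,whs2), truck_at(t1,whs2)}
  ∪ pre   = {pkg_at(p3,whs2), truck_at(t1,whs2)} ∪ {pkg_at(p2,whs2), truck_at(t1,whs2)}
          = {pkg_at(p2,whs2), pkg_at(p3,whs2), truck_at(t1,whs2)}

== RESULT ==
["pkg_at(p2,whs2)", "pkg_at(p3,whs2)", "truck_at(t1,whs2)"]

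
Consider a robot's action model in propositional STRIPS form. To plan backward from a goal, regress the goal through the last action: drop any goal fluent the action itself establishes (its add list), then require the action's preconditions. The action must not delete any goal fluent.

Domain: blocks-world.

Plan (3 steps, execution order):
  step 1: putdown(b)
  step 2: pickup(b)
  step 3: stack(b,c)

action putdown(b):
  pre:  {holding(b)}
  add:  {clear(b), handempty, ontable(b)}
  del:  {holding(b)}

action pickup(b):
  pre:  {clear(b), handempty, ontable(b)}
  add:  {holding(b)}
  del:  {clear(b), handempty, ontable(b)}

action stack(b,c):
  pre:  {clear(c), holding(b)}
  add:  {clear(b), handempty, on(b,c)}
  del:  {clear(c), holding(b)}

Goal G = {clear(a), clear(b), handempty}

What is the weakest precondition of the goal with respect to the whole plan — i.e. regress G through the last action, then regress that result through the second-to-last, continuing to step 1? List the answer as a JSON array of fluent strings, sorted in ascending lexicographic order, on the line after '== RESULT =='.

Work backward from the goal:
  through step 3 (stack(b,c)): drop {clear(b), handempty}, keep {clear(a)}, require {clear(c), holding(b)}
    → {clear(a), clear(c), holding(b)}
  through step 2 (pickup(b)): drop {holding(b)}, keep {clear(a), clear(c)}, require {clear(b), handempty, ontable(b)}
    → {clear(a), clear(b), clear(c), handempty, ontable(b)}
  through step 1 (putdown(b)): drop {clear(b), handempty, ontable(b)}, keep {clear(a), clear(c)}, require {holding(b)}
    → {clear(a), clear(c), holding(b)}

== RESULT ==
["clear(a)", "clear(c)", "holding(b)"]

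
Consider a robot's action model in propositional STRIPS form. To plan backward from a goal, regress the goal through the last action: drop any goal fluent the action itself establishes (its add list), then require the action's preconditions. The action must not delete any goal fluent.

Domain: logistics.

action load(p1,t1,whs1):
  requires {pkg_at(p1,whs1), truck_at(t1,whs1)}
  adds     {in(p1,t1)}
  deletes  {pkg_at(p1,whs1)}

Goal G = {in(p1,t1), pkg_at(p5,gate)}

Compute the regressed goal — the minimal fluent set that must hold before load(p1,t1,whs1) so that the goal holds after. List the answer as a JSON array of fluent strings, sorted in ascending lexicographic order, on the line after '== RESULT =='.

Regress:
  G ∩ del = {}  (empty — regression defined)
  G \ add = {in(p1,t1), pkg_at(p5,gate)} \ {in(p1,t1)} = {pkg_at(p5,gate)}
  ∪ pre   = {pkg_at(p5,gate)} ∪ {pkg_at(p1,whs1), truck_at(t1,whs1)}
          = {pkg_at(p1,whs1), pkg_at(p5,gate), truck_at(t1,whs1)}

== RESULT ==
["pkg_at(p1,whs1)", "pkg_at(p5,gate)", "truck_at(t1,whs1)"]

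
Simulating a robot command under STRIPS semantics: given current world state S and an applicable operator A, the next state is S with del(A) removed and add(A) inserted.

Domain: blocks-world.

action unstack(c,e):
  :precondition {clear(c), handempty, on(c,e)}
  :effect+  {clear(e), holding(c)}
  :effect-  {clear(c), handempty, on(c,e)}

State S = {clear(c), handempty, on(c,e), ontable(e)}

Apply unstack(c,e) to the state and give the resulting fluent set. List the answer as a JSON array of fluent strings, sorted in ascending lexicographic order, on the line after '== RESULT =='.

Progress:
  pre ⊆ S: {clear(c), handempty, on(c,e)} ⊆ S  — applicable
  S \ del = {ontable(e)}
  ∪ add   = {clear(e), holding(c), ontable(e)}

== RESULT ==
["clear(e)", "holding(c)", "ontable(e)"]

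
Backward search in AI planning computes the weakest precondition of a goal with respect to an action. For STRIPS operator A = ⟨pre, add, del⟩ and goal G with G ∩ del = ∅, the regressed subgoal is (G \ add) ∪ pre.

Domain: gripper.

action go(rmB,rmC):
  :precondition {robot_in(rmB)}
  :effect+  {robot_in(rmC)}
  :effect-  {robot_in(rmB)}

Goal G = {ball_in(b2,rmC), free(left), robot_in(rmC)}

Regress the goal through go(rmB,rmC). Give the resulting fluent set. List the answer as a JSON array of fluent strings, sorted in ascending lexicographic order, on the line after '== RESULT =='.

Compute (G \ add) ∪ pre:
  G ∩ del = {}  (empty — regression defined)
  G \ add = {ball_in(b2,rmC), free(left), robot_in(rmC)} \ {robot_in(rmC)} = {ball_in(b2,rmC), free(left)}
  ∪ pre   = {ball_in(b2,rmC), free(left)} ∪ {robot_in(rmB)}
          = {ball_in(b2,rmC), free(left), robot_in(rmB)}

== RESULT ==
["ball_in(b2,rmC)", "free(left)", "robot_in(rmB)"]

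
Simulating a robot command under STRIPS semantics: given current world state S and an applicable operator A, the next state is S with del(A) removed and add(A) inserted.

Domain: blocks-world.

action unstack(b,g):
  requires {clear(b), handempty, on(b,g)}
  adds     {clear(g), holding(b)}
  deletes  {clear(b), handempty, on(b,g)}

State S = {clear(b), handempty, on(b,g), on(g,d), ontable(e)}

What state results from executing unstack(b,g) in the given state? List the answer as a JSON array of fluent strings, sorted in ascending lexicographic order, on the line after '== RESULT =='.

Progress:
  pre ⊆ S: {clear(b), handempty, on(b,g)} ⊆ S  — applicable
  S \ del = {on(g,d), ontable(e)}
  ∪ add   = {clear(g), holding(b), on(g,d), ontable(e)}

== RESULT ==
["clear(g)", "holding(b)", "on(g,d)", "ontable(e)"]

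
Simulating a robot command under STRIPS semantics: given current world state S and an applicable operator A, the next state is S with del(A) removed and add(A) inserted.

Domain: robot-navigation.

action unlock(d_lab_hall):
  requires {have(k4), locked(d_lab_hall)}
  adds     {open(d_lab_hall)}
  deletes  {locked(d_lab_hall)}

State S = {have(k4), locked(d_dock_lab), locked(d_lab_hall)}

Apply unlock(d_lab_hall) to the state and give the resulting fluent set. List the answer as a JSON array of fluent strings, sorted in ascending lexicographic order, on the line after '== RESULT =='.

Progress:
  pre ⊆ S: {have(k4), locked(d_lab_hall)} ⊆ S  — applicable
  S \ del = {have(k4), locked(d_dock_lab)}
  ∪ add   = {have(k4), locked(d_dock_lab), open(d_lab_hall)}

== RESULT ==
["have(k4)", "locked(d_dock_lab)", "open(d_lab_hall)"]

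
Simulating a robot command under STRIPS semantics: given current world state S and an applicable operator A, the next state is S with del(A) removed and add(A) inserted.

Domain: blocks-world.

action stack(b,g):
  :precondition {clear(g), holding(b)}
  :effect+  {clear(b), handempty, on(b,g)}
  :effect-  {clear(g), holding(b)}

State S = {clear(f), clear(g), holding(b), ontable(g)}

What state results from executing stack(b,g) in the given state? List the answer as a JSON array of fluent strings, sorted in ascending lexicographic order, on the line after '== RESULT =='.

Progress:
  pre ⊆ S: {clear(g), holding(b)} ⊆ S  — applicable
  S \ del = {clear(f), ontable(g)}
  ∪ add   = {clear(b), clear(f), handempty, on(b,g), ontable(g)}

== RESULT ==
["clear(b)", "clear(f)", "handempty", "on(b,g)", "ontable(g)"]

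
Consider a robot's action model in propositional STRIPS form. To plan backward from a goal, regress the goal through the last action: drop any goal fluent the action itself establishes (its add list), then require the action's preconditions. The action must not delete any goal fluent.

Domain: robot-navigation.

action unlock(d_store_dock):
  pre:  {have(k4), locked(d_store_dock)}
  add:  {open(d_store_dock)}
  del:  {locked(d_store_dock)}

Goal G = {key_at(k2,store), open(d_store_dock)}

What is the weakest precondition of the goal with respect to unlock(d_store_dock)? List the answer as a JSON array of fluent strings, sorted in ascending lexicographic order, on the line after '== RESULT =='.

Compute (G \ add) ∪ pre:
  G ∩ del = {}  (empty — regression defined)
  G \ add = {key_at(k2,store), open(d_store_dock)} \ {open(d_store_dock)} = {key_at(k2,store)}
  ∪ pre   = {key_at(k2,store)} ∪ {have(k4), locked(d_store_dock)}
          = {have(k4), key_at(k2,store), locked(d_store_dock)}

== RESULT ==
["have(k4)", "key_at(k2,store)", "locked(d_store_dock)"]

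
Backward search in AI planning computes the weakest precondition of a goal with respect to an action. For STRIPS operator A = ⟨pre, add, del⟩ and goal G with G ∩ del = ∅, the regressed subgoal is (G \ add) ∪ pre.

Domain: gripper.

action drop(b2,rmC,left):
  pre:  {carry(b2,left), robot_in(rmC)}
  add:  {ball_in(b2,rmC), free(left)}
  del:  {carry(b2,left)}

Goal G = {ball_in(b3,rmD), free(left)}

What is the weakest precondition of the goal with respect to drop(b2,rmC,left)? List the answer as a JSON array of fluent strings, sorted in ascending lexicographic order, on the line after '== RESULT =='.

Compute (G \ add) ∪ pre:
  G ∩ del = {}  (empty — regression defined)
  G \ add = {ball_in(b3,rmD), free(left)} \ {ball_in(b2,rmC), free(left)} = {ball_in(b3,rmD)}
  ∪ pre   = {ball_in(b3,rmD)} ∪ {carry(b2,left), robot_in(rmC)}
          = {ball_in(b3,rmD), carry(b2,left), robot_in(rmC)}

== RESULT ==
["ball_in(b3,rmD)", "carry(b2,left)", "robot_in(rmC)"]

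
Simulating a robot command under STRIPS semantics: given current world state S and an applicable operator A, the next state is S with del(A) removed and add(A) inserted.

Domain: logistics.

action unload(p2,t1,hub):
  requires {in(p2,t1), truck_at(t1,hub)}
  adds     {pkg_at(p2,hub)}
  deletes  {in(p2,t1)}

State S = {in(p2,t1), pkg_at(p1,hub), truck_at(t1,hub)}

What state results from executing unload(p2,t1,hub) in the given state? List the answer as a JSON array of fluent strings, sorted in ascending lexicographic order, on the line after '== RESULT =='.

Progress:
  pre ⊆ S: {in(p2,t1), truck_at(t1,hub)} ⊆ S  — applicable
  S \ del = {pkg_at(p1,hub), truck_at(t1,hub)}
  ∪ add   = {pkg_at(p1,hub), pkg_at(p2,hub), truck_at(t1,hub)}

== RESULT ==
["pkg_at(p1,hub)", "pkg_at(p2,hub)", "truck_at(t1,hub)"]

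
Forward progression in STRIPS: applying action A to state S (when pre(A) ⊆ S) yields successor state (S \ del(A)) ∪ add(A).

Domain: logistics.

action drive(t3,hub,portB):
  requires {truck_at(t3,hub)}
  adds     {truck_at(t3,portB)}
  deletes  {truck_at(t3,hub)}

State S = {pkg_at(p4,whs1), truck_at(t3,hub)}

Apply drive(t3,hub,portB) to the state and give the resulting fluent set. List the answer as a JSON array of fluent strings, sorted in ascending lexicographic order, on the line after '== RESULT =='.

Progress:
  pre ⊆ S: {truck_at(t3,hub)} ⊆ S  — applicable
  S \ del = {pkg_at(p4,whs1)}
  ∪ add   = {pkg_at(p4,whs1), truck_at(t3,portB)}

== RESULT ==
["pkg_at(p4,whs1)", "truck_at(t3,portB)"]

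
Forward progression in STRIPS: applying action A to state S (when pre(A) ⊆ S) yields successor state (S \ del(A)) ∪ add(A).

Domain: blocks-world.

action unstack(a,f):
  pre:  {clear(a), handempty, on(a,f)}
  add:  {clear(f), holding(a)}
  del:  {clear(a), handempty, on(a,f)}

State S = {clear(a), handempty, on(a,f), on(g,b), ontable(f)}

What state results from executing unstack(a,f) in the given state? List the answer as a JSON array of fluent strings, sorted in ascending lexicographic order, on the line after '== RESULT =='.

Compute (S \ del) ∪ add:
  pre ⊆ S: {clear(a), handempty, on(a,f)} ⊆ S  — applicable
  S \ del = {on(g,b), ontable(f)}
  ∪ add   = {clear(f), holding(a), on(g,b), ontable(f)}

== RESULT ==
["clear(f)", "holding(a)", "on(g,b)", "ontable(f)"]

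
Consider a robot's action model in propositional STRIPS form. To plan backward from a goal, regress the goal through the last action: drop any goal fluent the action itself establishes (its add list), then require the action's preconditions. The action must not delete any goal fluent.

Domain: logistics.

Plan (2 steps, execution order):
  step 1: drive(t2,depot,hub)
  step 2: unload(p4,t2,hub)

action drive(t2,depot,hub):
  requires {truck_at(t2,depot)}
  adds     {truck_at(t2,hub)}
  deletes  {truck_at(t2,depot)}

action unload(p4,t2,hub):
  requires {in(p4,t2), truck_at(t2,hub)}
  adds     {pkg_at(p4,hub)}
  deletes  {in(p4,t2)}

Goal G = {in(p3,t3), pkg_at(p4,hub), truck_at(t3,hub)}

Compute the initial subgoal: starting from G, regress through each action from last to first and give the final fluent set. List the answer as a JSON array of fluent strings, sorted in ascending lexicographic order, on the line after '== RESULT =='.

Regress step by step:
  through step 2 (unload(p4,t2,hub)): drop {pkg_at(p4,hub)}, keep {in(p3,t3), truck_at(t3,hub)}, require {in(p4,t2), truck_at(t2,hub)}
    → {in(p3,t3), in(p4,t2), truck_at(t2,hub), truck_at(t3,hub)}
  through step 1 (drive(t2,depot,hub)): drop {truck_at(t2,hub)}, keep {in(p3,t3), in(p4,t2), truck_at(t3,hub)}, require {truck_at(t2,depot)}
    → {in(p3,t3), in(p4,t2), truck_at(t2,depot), truck_at(t3,hub)}

== RESULT ==
["in(p3,t3)", "in(p4,t2)", "truck_at(t2,depot)", "truck_at(t3,hub)"]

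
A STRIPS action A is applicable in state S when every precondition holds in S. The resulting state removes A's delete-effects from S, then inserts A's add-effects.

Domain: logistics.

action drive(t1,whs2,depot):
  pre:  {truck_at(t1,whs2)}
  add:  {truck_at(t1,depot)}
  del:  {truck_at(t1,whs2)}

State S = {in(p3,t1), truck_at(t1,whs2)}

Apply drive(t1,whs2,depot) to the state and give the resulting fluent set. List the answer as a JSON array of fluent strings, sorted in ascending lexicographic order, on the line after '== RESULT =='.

Compute (S \ del) ∪ add:
  pre ⊆ S: {truck_at(t1,whs2)} ⊆ S  — applicable
  S \ del = {in(p3,t1)}
  ∪ add   = {in(p3,t1), truck_at(t1,depot)}

== RESULT ==
["in(p3,t1)", "truck_at(t1,depot)"]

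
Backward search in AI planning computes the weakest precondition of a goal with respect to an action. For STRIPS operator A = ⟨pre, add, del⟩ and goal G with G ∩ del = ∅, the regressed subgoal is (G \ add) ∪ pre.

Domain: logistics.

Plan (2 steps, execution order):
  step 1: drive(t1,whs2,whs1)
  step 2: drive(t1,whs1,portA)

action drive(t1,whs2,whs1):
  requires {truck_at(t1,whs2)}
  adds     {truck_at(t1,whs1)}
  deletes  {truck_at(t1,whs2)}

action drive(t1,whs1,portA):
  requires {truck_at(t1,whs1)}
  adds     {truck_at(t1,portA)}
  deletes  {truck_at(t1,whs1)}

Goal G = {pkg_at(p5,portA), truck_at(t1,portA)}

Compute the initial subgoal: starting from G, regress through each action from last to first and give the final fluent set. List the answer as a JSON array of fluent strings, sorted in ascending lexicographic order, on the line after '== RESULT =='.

Work backward from the goal:
  through step 2 (drive(t1,whs1,portA)): drop {truck_at(t1,portA)}, keep {pkg_at(p5,portA)}, require {truck_at(t1,whs1)}
    → {pkg_at(p5,portA), truck_at(t1,whs1)}
  through step 1 (drive(t1,whs2,whs1)): drop {truck_at(t1,whs1)}, keep {pkg_at(p5,portA)}, require {truck_at(t1,whs2)}
    → {pkg_at(p5,portA), truck_at(t1,whs2)}

== RESULT ==
["pkg_at(p5,portA)", "truck_at(t1,whs2)"]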